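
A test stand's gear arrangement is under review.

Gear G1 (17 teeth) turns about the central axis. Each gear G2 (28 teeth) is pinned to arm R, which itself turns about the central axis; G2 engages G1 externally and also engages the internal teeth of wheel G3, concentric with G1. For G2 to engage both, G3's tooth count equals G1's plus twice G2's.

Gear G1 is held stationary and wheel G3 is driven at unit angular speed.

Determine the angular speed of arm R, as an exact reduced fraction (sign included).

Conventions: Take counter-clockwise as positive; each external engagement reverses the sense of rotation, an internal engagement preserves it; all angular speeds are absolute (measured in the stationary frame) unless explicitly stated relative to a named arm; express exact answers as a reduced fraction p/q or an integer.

73/90

class = planetary set [G3 = 17+2·28 = 73; Willis about the carrier]
ring teeth: 17 + 2·28 = 73
17(ω_sun−ω_arm) = −73(ω_ring−ω_arm),  ω_sun = 0, ω_ring = 1
17(0−ω_arm) = −73(1−ω_arm)  ⇒  90·ω_arm = 73  ⇒  ω_arm = 73/90
exact speed ratio = 73/90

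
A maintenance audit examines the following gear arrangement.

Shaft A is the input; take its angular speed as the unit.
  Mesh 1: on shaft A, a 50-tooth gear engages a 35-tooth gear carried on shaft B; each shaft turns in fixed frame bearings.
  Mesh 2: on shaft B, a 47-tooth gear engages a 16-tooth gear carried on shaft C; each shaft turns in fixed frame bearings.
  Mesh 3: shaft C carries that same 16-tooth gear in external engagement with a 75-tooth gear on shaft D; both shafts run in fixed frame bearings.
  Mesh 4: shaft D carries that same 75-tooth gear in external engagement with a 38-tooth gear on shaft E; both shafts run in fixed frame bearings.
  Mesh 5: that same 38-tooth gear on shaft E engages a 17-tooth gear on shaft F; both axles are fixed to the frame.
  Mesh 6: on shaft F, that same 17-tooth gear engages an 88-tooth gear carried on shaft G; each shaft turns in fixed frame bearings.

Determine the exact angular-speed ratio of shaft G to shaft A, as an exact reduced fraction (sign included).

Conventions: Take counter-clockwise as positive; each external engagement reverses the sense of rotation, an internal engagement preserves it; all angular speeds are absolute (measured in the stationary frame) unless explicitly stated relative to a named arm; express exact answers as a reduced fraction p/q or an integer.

235/308

class = fixed-axis compound train [6 meshes; 6 ratios multiply, 6 sense flips]
mesh 1 [50T→35T]: running ratio 10/7, sense −
mesh 2 [47T→16T]: running ratio 235/56, sense +
mesh 3 [16T→75T]: running ratio 94/105, sense −
mesh 4 [75T→38T]: running ratio 235/133, sense +
mesh 5 [38T→17T]: running ratio 470/119, sense −
mesh 6 [17T→88T]: running ratio 235/308, sense +
ω_out/ω_in = 235/308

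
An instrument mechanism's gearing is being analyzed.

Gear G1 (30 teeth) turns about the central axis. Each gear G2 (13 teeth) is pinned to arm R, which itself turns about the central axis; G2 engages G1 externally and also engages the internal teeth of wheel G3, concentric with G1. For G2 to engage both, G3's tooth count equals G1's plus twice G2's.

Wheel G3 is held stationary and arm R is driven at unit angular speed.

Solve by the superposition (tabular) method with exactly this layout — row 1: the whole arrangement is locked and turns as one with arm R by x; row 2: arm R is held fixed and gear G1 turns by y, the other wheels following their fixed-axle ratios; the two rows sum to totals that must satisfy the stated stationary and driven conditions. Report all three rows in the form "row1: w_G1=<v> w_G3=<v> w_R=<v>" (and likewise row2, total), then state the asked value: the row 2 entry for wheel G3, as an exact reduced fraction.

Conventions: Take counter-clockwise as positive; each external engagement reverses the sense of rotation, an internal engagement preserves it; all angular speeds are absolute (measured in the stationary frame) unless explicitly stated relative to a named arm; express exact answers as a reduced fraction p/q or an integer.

planetary set (30T centre, 13T on arm, 56T internal) — Willis relation
superposition row 1 [locked train]: every member turns x
superposition row 2 [arm held]: sun y, ring −(30/56)·y, arm 0
boundary: total ω_ring = x − (30/56)·y = 0 and total ω_arm = x = 1  ⇒  y = 28/15, x = 1
row 2 ring = −(30/56)·28/15 = -1
totals (row 1 + row 2): sun 1 + 28/15 = 43/15, ring 1 + (-1) = 0, arm 1 + 0 = 1
asked cell (row2, ring) = -1

row1: w_G1=1 w_G3=1 w_R=1
row2: w_G1=28/15 w_G3=-1 w_R=0
total: w_G1=43/15 w_G3=0 w_R=1
asked value: -1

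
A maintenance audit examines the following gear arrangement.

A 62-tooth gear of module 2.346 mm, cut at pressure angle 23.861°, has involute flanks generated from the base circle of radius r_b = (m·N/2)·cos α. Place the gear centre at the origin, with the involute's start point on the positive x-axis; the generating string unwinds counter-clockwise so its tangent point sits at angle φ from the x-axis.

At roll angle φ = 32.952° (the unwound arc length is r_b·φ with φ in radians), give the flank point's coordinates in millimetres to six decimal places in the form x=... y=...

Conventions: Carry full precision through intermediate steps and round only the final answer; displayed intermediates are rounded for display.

single-mesh involute tooth geometry (62T wheel at module 2.346)
pitch radius r_p = m·N/2 = 2.346·62/2 = 72.726000
base radius r_b = r_p·cos α = 72.726000·cos 23.861° = 66.510073
roll angle φ = 32.952° = 0.57512090 rad
x = r_b·(cos φ + φ·sin φ) = 76.616655
y = r_b·(sin φ − φ·cos φ) = 4.079530

x=76.616655 y=4.079530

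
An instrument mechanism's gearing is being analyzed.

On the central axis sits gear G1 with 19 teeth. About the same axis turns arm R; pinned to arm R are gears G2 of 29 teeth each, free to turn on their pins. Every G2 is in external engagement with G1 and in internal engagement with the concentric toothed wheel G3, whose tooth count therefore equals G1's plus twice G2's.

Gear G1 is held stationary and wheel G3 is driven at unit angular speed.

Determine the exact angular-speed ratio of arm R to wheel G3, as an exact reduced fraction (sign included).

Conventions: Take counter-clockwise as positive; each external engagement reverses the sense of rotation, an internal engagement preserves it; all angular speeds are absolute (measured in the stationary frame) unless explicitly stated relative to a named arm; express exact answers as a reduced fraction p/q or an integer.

topology: planetary set — G1 19T / G2 29T / G3 77T, arm = carrier (Willis)
ring teeth: 19 + 2·29 = 77
19(ω_sun−ω_arm) = −77(ω_ring−ω_arm),  ω_sun = 0, ω_ring = 1
19(0−ω_arm) = −77(1−ω_arm)  ⇒  96·ω_arm = 77  ⇒  ω_arm = 77/96
ω_out/ω_in = 77/96

77/96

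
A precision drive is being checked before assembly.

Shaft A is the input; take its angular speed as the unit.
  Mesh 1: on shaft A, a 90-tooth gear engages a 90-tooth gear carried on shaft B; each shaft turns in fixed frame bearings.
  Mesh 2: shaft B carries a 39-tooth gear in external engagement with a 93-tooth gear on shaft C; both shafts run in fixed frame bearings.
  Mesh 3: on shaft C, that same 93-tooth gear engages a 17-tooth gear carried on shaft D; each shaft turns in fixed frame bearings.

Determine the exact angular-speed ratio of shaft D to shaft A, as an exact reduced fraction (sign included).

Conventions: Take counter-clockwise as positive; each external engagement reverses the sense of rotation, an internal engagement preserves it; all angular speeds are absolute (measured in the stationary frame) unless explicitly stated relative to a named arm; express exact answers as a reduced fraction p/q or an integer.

-39/17

class = fixed-axis compound train [3 meshes; 3 ratios multiply, 3 sense flips]
mesh 1 [90T→90T]: running ratio 1, sense −
mesh 2 [39T→93T]: running ratio 13/31, sense +
mesh 3 [93T→17T]: running ratio 39/17, sense −
ω_out/ω_in = -39/17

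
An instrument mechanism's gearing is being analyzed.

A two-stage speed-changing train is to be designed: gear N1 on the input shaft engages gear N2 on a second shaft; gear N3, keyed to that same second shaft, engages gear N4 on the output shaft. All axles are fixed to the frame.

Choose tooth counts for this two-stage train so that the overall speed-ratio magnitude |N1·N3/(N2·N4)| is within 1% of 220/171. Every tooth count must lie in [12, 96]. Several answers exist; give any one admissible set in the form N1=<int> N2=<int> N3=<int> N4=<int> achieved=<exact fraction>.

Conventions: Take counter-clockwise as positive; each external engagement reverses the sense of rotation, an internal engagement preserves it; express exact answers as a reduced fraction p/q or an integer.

class = fixed-axis compound train [2-stage, 220/171 wanted]
target = 220/171 in lowest terms: an exact hit needs N1·N3 = k·220 and N2·N4 = k·171 for one integer k, every count in [12, 96]; additionally prefer no 1:1 stage (N1 ≠ N2, N3 ≠ N4)
k = 1: no 1:1-free in-range split of k·220 and k·171 into factor pairs; take k = 2
k = 2: N1·N3 = 440 = 20·22, N2·N4 = 342 = 18·19
achieved = 20·22/(18·19) = 220/171; |achieved − target| = 0 ≤ 11/855 ✓

N1=20 N2=18 N3=22 N4=19 achieved=220/171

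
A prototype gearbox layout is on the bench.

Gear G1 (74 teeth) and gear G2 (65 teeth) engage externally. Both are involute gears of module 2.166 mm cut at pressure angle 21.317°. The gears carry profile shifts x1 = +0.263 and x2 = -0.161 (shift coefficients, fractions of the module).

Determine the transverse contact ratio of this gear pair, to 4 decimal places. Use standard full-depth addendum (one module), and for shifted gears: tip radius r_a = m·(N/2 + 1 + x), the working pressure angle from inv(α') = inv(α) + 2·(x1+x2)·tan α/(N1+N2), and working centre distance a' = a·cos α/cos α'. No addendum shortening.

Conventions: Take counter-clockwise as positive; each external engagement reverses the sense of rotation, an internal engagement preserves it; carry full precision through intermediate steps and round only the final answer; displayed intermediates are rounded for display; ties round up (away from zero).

1.7178

class = single-mesh tooth geometry [involute pair 74T × 65T, m = 2.166]
base radii: r_b1 = 74.658957, r_b2 = 65.578814
tip radii: r_a1 = 82.877658, r_a2 = 72.212274
inv(α') = inv(21.317°) + 2·(+0.263-0.161)·tan α/(74+65) = 0.01874642  ⇒  α' = 21.53014°
a' = a·cos α / cos α' = 150.5370·cos 21.317°/cos 21.53014° = 150.756882
action lengths: √(r_a1²−r_b1²) = 35.982583, √(r_a2²−r_b2²) = 30.232957
base pitch p_b = π·m·cos α = 6.339136
CR = (35.982583 + 30.232957 − 150.756882·sin 21.53014°)/6.339136 = 1.717772
contact ratio ≈ 1.7178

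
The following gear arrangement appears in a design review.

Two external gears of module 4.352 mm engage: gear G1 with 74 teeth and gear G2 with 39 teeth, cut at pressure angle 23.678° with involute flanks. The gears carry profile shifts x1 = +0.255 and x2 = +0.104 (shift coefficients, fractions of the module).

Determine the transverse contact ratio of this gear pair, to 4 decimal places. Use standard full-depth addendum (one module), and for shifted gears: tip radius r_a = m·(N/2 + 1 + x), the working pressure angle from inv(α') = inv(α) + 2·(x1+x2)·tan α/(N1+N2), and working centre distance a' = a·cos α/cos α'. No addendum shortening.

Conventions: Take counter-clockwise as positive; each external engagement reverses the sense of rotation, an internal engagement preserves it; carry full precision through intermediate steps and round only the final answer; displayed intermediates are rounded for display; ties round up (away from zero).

1.5553

class = single-mesh tooth geometry [involute pair 74T × 39T, m = 4.352]
base radii: r_b1 = 147.468494, r_b2 = 77.719882
tip radii: r_a1 = 166.485760, r_a2 = 89.668608
inv(α') = inv(23.678°) + 2·(+0.255+0.104)·tan α/(74+39) = 0.02803866  ⇒  α' = 24.47737°
a' = a·cos α / cos α' = 245.8880·cos 23.678°/cos 24.47737° = 247.425778
action lengths: √(r_a1²−r_b1²) = 77.269343, √(r_a2²−r_b2²) = 44.722245
base pitch p_b = π·m·cos α = 12.521242
CR = (77.269343 + 44.722245 − 247.425778·sin 24.47737°)/12.521242 = 1.555334
contact ratio ≈ 1.5553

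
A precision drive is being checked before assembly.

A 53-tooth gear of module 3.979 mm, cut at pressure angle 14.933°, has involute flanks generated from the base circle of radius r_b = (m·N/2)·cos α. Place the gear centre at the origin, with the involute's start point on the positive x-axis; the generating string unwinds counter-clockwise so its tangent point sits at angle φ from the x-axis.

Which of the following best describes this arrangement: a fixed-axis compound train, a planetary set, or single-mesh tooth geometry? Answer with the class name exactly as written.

single-mesh tooth geometry

class = single-mesh tooth geometry [base-circle involute, m = 3.979, 53T]
classification: single-mesh tooth geometry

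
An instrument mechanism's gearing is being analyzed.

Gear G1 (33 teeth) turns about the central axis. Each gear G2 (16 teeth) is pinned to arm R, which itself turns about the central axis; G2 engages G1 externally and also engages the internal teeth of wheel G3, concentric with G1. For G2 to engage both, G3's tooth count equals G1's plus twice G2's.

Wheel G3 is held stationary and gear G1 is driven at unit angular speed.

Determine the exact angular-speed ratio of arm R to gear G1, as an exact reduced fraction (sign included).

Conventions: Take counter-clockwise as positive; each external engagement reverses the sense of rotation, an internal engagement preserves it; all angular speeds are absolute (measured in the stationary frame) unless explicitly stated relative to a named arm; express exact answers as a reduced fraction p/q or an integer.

33/98

class = planetary set [G3 = 33+2·16 = 65; Willis about the carrier]
ring teeth: 33 + 2·16 = 65
33(ω_sun−ω_arm) = −65(ω_ring−ω_arm),  ω_ring = 0, ω_sun = 1
33(1−ω_arm) = −65(0−ω_arm)  ⇒  98·ω_arm = 33  ⇒  ω_arm = 33/98
ω_out/ω_in = 33/98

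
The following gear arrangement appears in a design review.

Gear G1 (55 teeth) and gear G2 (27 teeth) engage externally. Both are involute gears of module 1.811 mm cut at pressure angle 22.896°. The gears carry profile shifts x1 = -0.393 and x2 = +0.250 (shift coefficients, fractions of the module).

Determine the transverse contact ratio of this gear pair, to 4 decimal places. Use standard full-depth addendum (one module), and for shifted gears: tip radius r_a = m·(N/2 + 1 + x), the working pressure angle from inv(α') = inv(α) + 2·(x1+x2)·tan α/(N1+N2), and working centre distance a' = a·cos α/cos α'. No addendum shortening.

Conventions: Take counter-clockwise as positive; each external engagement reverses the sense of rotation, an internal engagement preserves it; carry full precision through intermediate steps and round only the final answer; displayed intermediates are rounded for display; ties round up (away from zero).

recognized (one external pair, fixed centres): single-mesh tooth geometry, m = 1.811, N1 = 55, N2 = 27
base radii: r_b1 = 45.878689, r_b2 = 22.522266
tip radii: r_a1 = 50.901777, r_a2 = 26.712250
inv(α') = inv(22.896°) + 2·(-0.393+0.250)·tan α/(55+27) = 0.02125067  ⇒  α' = 22.41151°
a' = a·cos α / cos α' = 74.2510·cos 22.896°/cos 22.41151° = 73.989417
action lengths: √(r_a1²−r_b1²) = 22.048510, √(r_a2²−r_b2²) = 14.362864
base pitch p_b = π·m·cos α = 5.241169
CR = (22.048510 + 14.362864 − 73.989417·sin 22.41151°)/5.241169 = 1.565004
contact ratio ≈ 1.5650

1.5650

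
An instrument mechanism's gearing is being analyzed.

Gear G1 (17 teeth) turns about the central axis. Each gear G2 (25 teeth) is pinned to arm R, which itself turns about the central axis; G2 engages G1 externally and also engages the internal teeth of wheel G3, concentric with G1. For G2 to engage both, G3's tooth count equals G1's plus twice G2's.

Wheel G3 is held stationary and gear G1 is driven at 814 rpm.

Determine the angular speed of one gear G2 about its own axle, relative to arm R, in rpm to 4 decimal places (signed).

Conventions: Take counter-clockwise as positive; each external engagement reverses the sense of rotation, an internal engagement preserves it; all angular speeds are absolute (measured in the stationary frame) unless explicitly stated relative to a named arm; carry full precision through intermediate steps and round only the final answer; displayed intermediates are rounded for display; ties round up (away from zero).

class = planetary set [G3 = 17+2·25 = 67; Willis about the carrier]
normalise by the input: solve with ω_sun = 1, then scale by 814 rpm
ring teeth: 17 + 2·25 = 67
17(ω_sun−ω_arm) = −67(ω_ring−ω_arm),  ω_ring = 0, ω_sun = 1
17(1−ω_arm) = −67(0−ω_arm)  ⇒  84·ω_arm = 17  ⇒  ω_arm = 17/84
sun–planet mesh: 17·(1−17/84) = −25·(ω_p−ω_arm)  ⇒  ω_p−ω_arm = -1139/2100
scale: ω_p−ω_arm = -1139/2100 × 814 rpm = -441.4981 rpm

-441.4981 rpm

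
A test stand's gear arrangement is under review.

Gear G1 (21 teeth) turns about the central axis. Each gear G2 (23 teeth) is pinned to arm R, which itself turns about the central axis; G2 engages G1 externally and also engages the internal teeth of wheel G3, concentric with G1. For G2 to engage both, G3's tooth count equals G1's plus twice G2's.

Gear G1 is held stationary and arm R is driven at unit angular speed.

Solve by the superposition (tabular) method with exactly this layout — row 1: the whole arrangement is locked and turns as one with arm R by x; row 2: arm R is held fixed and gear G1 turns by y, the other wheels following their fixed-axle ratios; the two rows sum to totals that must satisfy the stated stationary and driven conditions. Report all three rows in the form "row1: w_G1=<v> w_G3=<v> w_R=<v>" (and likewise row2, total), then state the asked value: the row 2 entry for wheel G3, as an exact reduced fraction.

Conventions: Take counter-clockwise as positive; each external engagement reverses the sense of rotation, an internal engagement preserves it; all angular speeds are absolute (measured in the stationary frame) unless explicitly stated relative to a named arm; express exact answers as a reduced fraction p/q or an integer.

row1: w_G1=1 w_G3=1 w_R=1
row2: w_G1=-1 w_G3=21/67 w_R=0
total: w_G1=0 w_G3=88/67 w_R=1
asked value: 21/67

class = planetary set [G3 = 21+2·23 = 67; Willis about the carrier]
row 1 (train locked, turned with arm): all members turn x
row 2 — arm fixed, fixed-axis ratios: sun y, ring −(21/67)·y, arm 0
boundary: total ω_sun = x + y = 0 and total ω_arm = x = 1  ⇒  y = -1, x = 1
row 2 ring = −(21/67)·(-1) = 21/67
totals (row 1 + row 2): sun 1 + (-1) = 0, ring 1 + 21/67 = 88/67, arm 1 + 0 = 1
asked cell (row2, ring) = 21/67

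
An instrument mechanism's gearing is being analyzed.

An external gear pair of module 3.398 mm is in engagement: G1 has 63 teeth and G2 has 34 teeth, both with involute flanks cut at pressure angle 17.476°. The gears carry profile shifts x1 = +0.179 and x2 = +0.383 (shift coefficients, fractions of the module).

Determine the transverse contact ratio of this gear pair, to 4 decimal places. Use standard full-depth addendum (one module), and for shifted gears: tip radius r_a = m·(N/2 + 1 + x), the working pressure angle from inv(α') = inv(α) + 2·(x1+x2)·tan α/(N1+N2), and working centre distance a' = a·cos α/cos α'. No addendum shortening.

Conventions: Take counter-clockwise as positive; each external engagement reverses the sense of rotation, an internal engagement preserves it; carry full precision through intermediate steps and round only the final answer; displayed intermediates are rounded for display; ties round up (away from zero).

class = single-mesh tooth geometry [involute pair 63T × 34T, m = 3.398]
base radii: r_b1 = 102.096475, r_b2 = 55.099685
tip radii: r_a1 = 111.043242, r_a2 = 62.465434
inv(α') = inv(17.476°) + 2·(+0.179+0.383)·tan α/(63+34) = 0.01347282  ⇒  α' = 19.35883°
a' = a·cos α / cos α' = 164.8030·cos 17.476°/cos 19.35883° = 166.616477
action lengths: √(r_a1²−r_b1²) = 43.668197, √(r_a2²−r_b2²) = 29.427117
base pitch p_b = π·m·cos α = 10.182398
CR = (43.668197 + 29.427117 − 166.616477·sin 19.35883°)/10.182398 = 1.754471
contact ratio ≈ 1.7545

1.7545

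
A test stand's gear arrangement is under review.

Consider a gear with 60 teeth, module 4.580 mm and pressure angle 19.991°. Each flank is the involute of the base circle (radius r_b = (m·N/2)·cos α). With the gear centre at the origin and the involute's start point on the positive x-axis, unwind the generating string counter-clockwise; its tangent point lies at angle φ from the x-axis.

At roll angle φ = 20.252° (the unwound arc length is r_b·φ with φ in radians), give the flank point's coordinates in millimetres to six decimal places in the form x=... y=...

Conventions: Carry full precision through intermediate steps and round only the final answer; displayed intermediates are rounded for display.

class = single-mesh tooth geometry [base-circle involute, m = 4.580, 60T]
pitch radius r_p = m·N/2 = 4.580·60/2 = 137.400000
base radius r_b = r_p·cos α = 137.400000·cos 19.991° = 129.121146
roll angle φ = 20.252° = 0.35346408 rad
x = r_b·(cos φ + φ·sin φ) = 136.936949
y = r_b·(sin φ − φ·cos φ) = 1.877052

x=136.936949 y=1.877052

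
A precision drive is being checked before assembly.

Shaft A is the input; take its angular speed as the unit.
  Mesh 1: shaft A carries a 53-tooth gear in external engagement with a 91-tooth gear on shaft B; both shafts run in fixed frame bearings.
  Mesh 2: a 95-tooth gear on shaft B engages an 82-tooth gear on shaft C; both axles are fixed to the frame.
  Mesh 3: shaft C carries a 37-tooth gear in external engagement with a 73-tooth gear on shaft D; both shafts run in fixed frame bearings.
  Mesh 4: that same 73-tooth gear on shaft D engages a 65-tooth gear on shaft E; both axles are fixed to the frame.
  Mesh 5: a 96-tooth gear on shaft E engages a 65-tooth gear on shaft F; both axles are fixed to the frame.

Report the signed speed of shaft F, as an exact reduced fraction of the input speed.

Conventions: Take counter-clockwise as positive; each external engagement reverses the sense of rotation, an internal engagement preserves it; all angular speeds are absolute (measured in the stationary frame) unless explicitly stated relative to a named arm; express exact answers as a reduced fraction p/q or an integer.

5-mesh fixed-axis compound train (all bearings frame-fixed)
mesh 1 [53T→91T]: |ω|/ω_in = 1×53/91 = 53/91, sense flips to −
mesh 2 [95T→82T]: |ω|/ω_in = (53/91)×95/82 = 5035/7462, sense flips to +
mesh 3 [37T→73T]: |ω|/ω_in = (5035/7462)×37/73 = 186295/544726, sense flips to −
mesh 4 [73T→65T]: |ω|/ω_in = (186295/544726)×73/65 = 37259/97006, sense flips to +
mesh 5 [96T→65T]: |ω|/ω_in = (37259/97006)×96/65 = 1788432/3152695, sense flips to −
signed output speed (× input speed) = -1788432/3152695

-1788432/3152695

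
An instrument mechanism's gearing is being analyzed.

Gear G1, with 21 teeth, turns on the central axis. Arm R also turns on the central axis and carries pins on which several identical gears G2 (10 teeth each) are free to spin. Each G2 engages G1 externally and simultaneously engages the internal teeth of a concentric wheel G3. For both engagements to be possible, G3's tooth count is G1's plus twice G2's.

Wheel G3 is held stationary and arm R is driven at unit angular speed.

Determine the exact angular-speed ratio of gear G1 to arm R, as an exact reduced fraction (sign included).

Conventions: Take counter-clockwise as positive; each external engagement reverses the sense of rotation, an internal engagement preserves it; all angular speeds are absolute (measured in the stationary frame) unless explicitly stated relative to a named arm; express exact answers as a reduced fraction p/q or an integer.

62/21

class = planetary set [G3 = 21+2·10 = 41; Willis about the carrier]
ring teeth: 21 + 2·10 = 41
21(ω_sun−ω_arm) = −41(ω_ring−ω_arm),  ω_ring = 0, ω_arm = 1
ω_sun = 1 − (41/21)(0−1) = 62/21
ω_out/ω_in = 62/21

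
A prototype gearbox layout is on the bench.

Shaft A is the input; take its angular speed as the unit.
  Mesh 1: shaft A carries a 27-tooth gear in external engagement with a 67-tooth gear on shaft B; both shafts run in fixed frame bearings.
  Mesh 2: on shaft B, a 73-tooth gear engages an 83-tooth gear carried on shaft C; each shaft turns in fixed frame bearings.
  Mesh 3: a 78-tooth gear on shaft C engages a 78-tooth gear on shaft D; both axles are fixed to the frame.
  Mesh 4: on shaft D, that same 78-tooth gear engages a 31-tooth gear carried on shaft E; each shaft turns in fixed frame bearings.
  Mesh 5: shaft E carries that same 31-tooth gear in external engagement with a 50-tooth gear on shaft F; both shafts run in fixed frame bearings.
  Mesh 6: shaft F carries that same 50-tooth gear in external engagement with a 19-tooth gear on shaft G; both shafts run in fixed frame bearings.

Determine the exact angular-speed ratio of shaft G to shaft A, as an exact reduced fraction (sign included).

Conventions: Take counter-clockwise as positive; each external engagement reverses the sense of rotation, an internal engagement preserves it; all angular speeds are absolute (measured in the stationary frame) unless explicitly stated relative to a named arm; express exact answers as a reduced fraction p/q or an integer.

153738/105659

class = fixed-axis compound train [6 meshes; 6 ratios multiply, 6 sense flips]
mesh 1 [27T→67T]: running ratio 27/67, sense −
mesh 2 [73T→83T]: running ratio 1971/5561, sense +
mesh 3 [78T→78T]: running ratio 1971/5561, sense −
mesh 4 [78T→31T]: running ratio 153738/172391, sense +
mesh 5 [31T→50T]: running ratio 76869/139025, sense −
mesh 6 [50T→19T]: running ratio 153738/105659, sense +
ω_out/ω_in = 153738/105659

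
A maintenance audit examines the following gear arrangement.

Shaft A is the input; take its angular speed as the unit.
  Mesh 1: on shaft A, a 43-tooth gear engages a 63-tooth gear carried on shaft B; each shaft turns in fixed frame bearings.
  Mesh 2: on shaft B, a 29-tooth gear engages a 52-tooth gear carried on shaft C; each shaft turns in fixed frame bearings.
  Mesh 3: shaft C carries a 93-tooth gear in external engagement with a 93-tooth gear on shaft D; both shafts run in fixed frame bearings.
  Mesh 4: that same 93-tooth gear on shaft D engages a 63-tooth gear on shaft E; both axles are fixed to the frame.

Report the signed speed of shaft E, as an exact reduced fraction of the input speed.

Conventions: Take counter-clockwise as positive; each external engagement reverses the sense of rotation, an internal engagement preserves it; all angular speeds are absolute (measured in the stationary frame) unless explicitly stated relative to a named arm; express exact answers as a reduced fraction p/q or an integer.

38657/68796

4-mesh fixed-axis compound train (all bearings frame-fixed)
mesh 1 [43T→63T]: |ω|/ω_in = 1×43/63 = 43/63, sense flips to −
mesh 2 [29T→52T]: |ω|/ω_in = (43/63)×29/52 = 1247/3276, sense flips to +
mesh 3 [93T→93T]: |ω|/ω_in = (1247/3276)×93/93 = 1247/3276, sense flips to −
mesh 4 [93T→63T]: |ω|/ω_in = (1247/3276)×93/63 = 38657/68796, sense flips to +
signed output speed (× input speed) = 38657/68796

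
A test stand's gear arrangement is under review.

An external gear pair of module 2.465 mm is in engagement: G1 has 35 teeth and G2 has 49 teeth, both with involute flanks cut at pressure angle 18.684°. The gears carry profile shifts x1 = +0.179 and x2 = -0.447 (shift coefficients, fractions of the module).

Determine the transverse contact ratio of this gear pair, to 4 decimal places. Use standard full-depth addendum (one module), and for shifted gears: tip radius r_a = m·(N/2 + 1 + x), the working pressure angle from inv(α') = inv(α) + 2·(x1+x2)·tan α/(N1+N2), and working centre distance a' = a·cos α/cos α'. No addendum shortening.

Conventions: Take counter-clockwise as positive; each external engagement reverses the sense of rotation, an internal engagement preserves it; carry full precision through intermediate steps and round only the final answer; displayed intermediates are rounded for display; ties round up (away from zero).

single-mesh involute tooth geometry (35T engaging 49T at module 2.465)
base radii: r_b1 = 40.864144, r_b2 = 57.209802
tip radii: r_a1 = 46.043735, r_a2 = 61.755645
inv(α') = inv(18.684°) + 2·(+0.179-0.447)·tan α/(35+49) = 0.00991494  ⇒  α' = 17.52806°
a' = a·cos α / cos α' = 103.5300·cos 18.684°/cos 17.52806° = 102.849283
action lengths: √(r_a1²−r_b1²) = 21.216674, √(r_a2²−r_b2²) = 23.255070
base pitch p_b = π·m·cos α = 7.335914
CR = (21.216674 + 23.255070 − 102.849283·sin 17.52806°)/7.335914 = 1.839761
contact ratio ≈ 1.8398

1.8398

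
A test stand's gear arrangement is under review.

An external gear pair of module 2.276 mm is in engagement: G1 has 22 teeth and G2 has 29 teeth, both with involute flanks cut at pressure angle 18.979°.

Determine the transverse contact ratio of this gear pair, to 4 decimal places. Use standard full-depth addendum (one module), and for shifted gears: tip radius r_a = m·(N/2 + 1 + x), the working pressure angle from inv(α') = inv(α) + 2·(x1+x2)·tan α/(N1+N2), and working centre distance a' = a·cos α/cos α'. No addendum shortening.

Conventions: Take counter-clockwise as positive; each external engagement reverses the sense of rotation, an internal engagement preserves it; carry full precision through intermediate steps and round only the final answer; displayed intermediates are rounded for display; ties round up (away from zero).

1.6553

class = single-mesh tooth geometry [involute pair 22T × 29T, m = 2.276]
base radii: r_b1 = 23.674989, r_b2 = 31.207940
tip radii: r_a1 = 27.312000, r_a2 = 35.278000
no profile shift: α' = α, a' = a
action lengths: √(r_a1²−r_b1²) = 13.617645, √(r_a2²−r_b2²) = 16.449978
base pitch p_b = π·m·cos α = 6.761561
CR = (13.617645 + 16.449978 − 58.038000·sin 18.97900°)/6.761561 = 1.655300
contact ratio ≈ 1.6553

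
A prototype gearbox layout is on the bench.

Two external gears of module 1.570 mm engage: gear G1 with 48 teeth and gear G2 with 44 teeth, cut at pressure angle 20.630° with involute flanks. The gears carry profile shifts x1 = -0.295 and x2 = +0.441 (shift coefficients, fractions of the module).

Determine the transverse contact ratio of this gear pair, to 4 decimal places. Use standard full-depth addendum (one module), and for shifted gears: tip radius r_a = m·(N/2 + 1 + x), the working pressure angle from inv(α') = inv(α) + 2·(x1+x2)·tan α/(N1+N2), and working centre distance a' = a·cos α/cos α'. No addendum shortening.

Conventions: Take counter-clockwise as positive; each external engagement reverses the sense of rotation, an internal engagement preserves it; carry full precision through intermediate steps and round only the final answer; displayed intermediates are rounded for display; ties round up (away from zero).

1.6600

recognized (one external pair, fixed centres): single-mesh tooth geometry, m = 1.570, N1 = 48, N2 = 44
base radii: r_b1 = 35.263777, r_b2 = 32.325129
tip radii: r_a1 = 38.786850, r_a2 = 36.802370
inv(α') = inv(20.630°) + 2·(-0.295+0.441)·tan α/(48+44) = 0.01760645  ⇒  α' = 21.10117°
a' = a·cos α / cos α' = 72.2200·cos 20.630°/cos 21.10117° = 72.446735
action lengths: √(r_a1²−r_b1²) = 16.151959, √(r_a2²−r_b2²) = 17.592626
base pitch p_b = π·m·cos α = 4.616018
CR = (16.151959 + 17.592626 − 72.446735·sin 21.10117°)/4.616018 = 1.660005
contact ratio ≈ 1.6600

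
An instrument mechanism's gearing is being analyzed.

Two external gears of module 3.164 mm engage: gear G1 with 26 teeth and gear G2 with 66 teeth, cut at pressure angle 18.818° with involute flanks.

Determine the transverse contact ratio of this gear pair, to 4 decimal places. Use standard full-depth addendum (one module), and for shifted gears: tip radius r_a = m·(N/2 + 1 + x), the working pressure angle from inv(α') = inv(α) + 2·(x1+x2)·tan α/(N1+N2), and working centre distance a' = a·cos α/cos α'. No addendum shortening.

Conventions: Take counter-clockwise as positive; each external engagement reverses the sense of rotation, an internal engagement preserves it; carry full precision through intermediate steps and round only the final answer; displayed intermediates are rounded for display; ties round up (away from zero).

class = single-mesh tooth geometry [involute pair 26T × 66T, m = 3.164]
base radii: r_b1 = 38.933411, r_b2 = 98.830967
tip radii: r_a1 = 44.296000, r_a2 = 107.576000
no profile shift: α' = α, a' = a
action lengths: √(r_a1²−r_b1²) = 21.126408, √(r_a2²−r_b2²) = 42.485713
base pitch p_b = π·m·cos α = 9.408686
CR = (21.126408 + 42.485713 − 145.544000·sin 18.81800°)/9.408686 = 1.771236
contact ratio ≈ 1.7712

1.7712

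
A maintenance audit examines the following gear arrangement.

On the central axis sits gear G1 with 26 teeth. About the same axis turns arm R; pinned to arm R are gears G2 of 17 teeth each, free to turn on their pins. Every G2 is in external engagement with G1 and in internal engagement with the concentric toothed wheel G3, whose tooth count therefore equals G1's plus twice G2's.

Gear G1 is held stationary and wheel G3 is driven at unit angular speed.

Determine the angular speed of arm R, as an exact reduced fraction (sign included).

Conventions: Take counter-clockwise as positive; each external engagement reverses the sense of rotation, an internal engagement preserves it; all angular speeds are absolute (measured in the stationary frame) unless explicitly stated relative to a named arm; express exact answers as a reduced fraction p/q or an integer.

30/43

class = planetary set [G3 = 26+2·17 = 60; Willis about the carrier]
ring teeth: 26 + 2·17 = 60
26(ω_sun−ω_arm) = −60(ω_ring−ω_arm),  ω_sun = 0, ω_ring = 1
26(0−ω_arm) = −60(1−ω_arm)  ⇒  86·ω_arm = 60  ⇒  ω_arm = 30/43
exact speed ratio = 30/43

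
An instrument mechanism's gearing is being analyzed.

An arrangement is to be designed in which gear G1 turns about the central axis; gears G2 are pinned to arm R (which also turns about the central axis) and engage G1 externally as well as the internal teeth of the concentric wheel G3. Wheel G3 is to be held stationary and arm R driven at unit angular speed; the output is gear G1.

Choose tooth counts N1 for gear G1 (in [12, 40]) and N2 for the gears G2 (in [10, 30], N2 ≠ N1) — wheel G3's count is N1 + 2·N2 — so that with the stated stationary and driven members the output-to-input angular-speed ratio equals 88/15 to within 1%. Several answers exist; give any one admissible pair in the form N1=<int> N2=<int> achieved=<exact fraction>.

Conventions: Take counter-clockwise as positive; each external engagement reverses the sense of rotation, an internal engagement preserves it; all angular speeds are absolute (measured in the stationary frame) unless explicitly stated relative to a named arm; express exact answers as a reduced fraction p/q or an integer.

N1=15 N2=29 achieved=88/15

topology: planetary set — design target 88/15, arm = carrier (Willis)
Willis with ω_ring = 0: ω_sun/ω_arm = (N1+N3)/N1; set equal to 88/15  ⇒  N3/N1 = 88/15 − 1 = 73/15
N3 = N1 + 2·N2  ⇒  N2/N1 = (N3/N1 − 1)/2 = (73/15 − 1)/2 = 29/15
smallest multiple with N1 ≥ 12 and N2 ≥ 10: k = 1  ⇒  N1 = 1·15 = 15, N2 = 1·29 = 29 (N1 ≤ 40, N2 ≤ 30, N2 ≠ N1 ✓), N3 = 15 + 2·29 = 73
check: (N1+N3)/N1 with N1 = 15, N3 = 73 gives 88/15; |achieved − target| = 0 ≤ 22/375 ✓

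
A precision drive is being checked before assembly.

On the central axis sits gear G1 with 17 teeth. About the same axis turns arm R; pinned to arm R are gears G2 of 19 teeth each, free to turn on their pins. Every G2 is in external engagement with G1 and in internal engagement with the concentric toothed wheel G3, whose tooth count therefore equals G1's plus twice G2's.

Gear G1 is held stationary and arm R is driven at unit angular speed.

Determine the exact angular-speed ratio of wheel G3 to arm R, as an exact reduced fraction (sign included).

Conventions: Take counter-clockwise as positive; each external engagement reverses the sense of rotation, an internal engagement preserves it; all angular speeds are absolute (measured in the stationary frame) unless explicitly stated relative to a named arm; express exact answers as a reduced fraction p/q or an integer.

topology: planetary set — G1 17T / G2 19T / G3 55T, arm = carrier (Willis)
ring teeth: 17 + 2·19 = 55
17(ω_sun−ω_arm) = −55(ω_ring−ω_arm),  ω_sun = 0, ω_arm = 1
ω_ring = 1 − (17/55)(0−1) = 72/55
ω_out/ω_in = 72/55

72/55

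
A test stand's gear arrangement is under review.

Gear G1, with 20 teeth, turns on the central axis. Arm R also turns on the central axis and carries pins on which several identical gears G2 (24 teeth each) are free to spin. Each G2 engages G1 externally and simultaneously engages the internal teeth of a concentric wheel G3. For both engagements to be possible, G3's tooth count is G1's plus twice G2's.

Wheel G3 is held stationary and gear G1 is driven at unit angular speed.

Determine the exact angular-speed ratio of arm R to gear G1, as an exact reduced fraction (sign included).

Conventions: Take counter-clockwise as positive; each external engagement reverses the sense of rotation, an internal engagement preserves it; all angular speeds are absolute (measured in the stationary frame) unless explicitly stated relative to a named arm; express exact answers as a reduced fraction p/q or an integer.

5/22

planetary set (20T centre, 24T on arm, 68T internal) — Willis relation
ring teeth: 20 + 2·24 = 68
20(ω_sun−ω_arm) = −68(ω_ring−ω_arm),  ω_ring = 0, ω_sun = 1
20(1−ω_arm) = −68(0−ω_arm)  ⇒  88·ω_arm = 20  ⇒  ω_arm = 5/22
ω_out/ω_in = 5/22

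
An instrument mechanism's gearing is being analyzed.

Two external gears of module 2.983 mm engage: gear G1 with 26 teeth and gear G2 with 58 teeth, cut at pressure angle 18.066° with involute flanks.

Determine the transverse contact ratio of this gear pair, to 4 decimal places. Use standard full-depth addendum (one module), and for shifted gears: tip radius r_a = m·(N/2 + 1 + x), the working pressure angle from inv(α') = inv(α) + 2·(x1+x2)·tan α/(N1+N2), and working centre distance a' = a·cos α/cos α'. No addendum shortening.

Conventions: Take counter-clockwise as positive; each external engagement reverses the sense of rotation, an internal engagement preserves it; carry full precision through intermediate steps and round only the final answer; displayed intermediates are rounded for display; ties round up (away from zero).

1.8010

single-mesh involute tooth geometry (26T engaging 58T at module 2.983)
base radii: r_b1 = 36.867192, r_b2 = 82.242198
tip radii: r_a1 = 41.762000, r_a2 = 89.490000
no profile shift: α' = α, a' = a
action lengths: √(r_a1²−r_b1²) = 19.618226, √(r_a2²−r_b2²) = 35.280036
base pitch p_b = π·m·cos α = 8.909362
CR = (19.618226 + 35.280036 − 125.286000·sin 18.06600°)/8.909362 = 1.800974
contact ratio ≈ 1.8010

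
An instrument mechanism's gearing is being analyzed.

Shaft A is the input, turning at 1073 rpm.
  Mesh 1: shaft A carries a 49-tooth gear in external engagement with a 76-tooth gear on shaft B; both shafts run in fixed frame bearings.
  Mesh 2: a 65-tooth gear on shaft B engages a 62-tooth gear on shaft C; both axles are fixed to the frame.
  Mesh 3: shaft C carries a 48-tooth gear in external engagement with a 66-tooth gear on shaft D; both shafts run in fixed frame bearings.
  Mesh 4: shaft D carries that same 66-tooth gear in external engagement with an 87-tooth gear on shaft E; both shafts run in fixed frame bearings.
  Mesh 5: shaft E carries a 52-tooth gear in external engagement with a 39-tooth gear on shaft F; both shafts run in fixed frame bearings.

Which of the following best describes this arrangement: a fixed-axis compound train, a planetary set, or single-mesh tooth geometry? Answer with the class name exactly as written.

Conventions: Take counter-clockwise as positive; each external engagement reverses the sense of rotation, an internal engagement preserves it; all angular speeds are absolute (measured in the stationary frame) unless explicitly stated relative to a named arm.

fixed-axis compound train

recognized (6 fixed axles, 5 meshes): fixed-axis compound train
classification: fixed-axis compound train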